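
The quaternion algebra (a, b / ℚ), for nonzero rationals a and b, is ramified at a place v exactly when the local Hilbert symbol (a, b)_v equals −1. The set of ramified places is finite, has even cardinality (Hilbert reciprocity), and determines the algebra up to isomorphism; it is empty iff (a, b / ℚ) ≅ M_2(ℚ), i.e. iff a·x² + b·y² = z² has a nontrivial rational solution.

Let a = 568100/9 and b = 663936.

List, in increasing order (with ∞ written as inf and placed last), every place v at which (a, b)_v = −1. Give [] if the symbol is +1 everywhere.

[3, 19]

(a, b) ≡ (5681, 10374) mod (ℚ^×)²; places V = {2, 3, 5, 7, 13, 19, 23, ∞}.
(a,b)_19: α=1, u≡12; β=1, v≡3 (mod 19); (12|19)=-1, (3|19)=-1; sign (−1)^1·-1^1·-1^1 = -1.
(a,b)_7: α=0, u≡4; β=1, v≡5 (mod 7); (4|7)=+1, (5|7)=-1; sign (−1)^0·+1^1·-1^0 = +1.
(a,b)_2: α=2, β=7; u≡1, v≡3 (mod 8); ε(u)ε(v)=0·1, αω(v)=2·1, βω(u)=7·0; sum ≡ 0  ⇒  +1.
(a,b)_23: α=1, u≡10; β=0, v≡18 (mod 23); (10|23)=-1, (18|23)=+1; sign (−1)^0·-1^0·+1^1 = +1.
(a,b)_∞: sgn(5681)=+, sgn(10374)=+, so +1.
(a,b)_3: α=-2, u≡2; β=1, v≡2 (mod 3); (2|3)=-1, (2|3)=-1; sign (−1)^0·-1^1·-1^-2 = -1.
(a,b)_13: α=1, u≡8; β=1, v≡8 (mod 13); (8|13)=-1, (8|13)=-1; sign (−1)^0·-1^1·-1^1 = +1.
(a,b)_5: α=2, u≡1; β=0, v≡1 (mod 5); (1|5)=+1, (1|5)=+1; sign (−1)^0·+1^0·+1^2 = +1.
|Ram(5681, 10374)| = 2, even; anisotropic at {3, 19}.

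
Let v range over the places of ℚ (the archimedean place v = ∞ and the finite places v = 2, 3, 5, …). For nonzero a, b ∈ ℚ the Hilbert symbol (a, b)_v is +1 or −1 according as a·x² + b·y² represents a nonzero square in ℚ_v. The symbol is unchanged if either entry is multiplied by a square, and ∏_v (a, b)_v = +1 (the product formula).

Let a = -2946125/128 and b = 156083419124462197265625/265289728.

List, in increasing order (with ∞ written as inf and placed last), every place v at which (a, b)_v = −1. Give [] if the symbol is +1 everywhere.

[2, 5, 7, 11, 23, 37]

(a, b) ≡ (-4810, 437437) mod (ℚ^×)²; places V = {2, 3, 5, 7, 11, 13, 19, 23, 37, 43, ∞}.
(a,b)_23: α=0, u≡17; β=-1, v≡14 (mod 23); (17|23)=-1, (14|23)=-1; sign (−1)^0·-1^-1·-1^0 = -1.
(a,b)_19: α=0, u≡16; β=1, v≡3 (mod 19); (16|19)=+1, (3|19)=-1; sign (−1)^0·+1^1·-1^0 = +1.
(a,b)_13: α=1, u≡11; β=3, v≡11 (mod 13); (11|13)=-1, (11|13)=-1; sign (−1)^0·-1^3·-1^1 = +1.
(a,b)_7: α=2, u≡6; β=5, v≡1 (mod 7); (6|7)=-1, (1|7)=+1; sign (−1)^0·-1^5·+1^2 = -1.
(a,b)_5: α=3, u≡2; β=10, v≡3 (mod 5); (2|5)=-1, (3|5)=-1; sign (−1)^0·-1^10·-1^3 = -1.
(a,b)_37: α=1, u≡13; β=2, v≡22 (mod 37); (13|37)=-1, (22|37)=-1; sign (−1)^0·-1^2·-1^1 = -1.
(a,b)_3: α=0, u≡2; β=2, v≡1 (mod 3); (2|3)=-1, (1|3)=+1; sign (−1)^0·-1^2·+1^0 = +1.
(a,b)_11: α=0, u≡7; β=-1, v≡2 (mod 11); (7|11)=-1, (2|11)=-1; sign (−1)^0·-1^-1·-1^0 = -1.
(a,b)_43: α=0, u≡23; β=2, v≡4 (mod 43); (23|43)=+1, (4|43)=+1; sign (−1)^0·+1^2·+1^0 = +1.
(a,b)_2: α=-7, β=-20; u≡3, v≡5 (mod 8); ε(u)ε(v)=1·0, αω(v)=-7·1, βω(u)=-20·1; sum ≡ 1  ⇒  -1.
(a,b)_∞: sgn(-4810)=−, sgn(437437)=+, so +1.
Ram(-4810, 437437) = {2, 5, 7, 11, 23, 37}; no ℚ_2-point on the conic.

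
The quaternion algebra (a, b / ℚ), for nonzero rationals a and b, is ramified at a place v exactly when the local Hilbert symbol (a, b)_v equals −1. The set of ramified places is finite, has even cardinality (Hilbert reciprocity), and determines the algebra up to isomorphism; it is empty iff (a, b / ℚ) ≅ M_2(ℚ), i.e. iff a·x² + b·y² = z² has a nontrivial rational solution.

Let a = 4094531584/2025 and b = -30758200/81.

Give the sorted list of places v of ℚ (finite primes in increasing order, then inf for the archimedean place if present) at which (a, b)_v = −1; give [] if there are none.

Mod squares: a ≡ 33046, b ≡ -2542. Check v ∈ {∞, 2, 3, 5, 11, 13, 31, 41}.
v=3: a=3^-4·(≡1), b=3^-4·(≡2) mod 3; (1|3)=+1, (2|3)=-1; (−1)^{-4·-4·1}·(+1)^-4·(-1)^-4 = +1.
v=13: a=13^1·(≡2), b=13^0·(≡7) mod 13; (2|13)=-1, (7|13)=-1; (−1)^{1·0·6}·(-1)^0·(-1)^1 = -1.
v=2: v_2(a)=11, v_2(b)=3; units ≡ 3, 1 (mod 8); ε·ε+αω+βω = 1·0+11·0+3·1 ≡ 1  ⇒  (a,b)_2 = -1.
v=5: a=5^-2·(≡4), b=5^2·(≡2) mod 5; (4|5)=+1, (2|5)=-1; (−1)^{-2·2·2}·(+1)^2·(-1)^-2 = +1.
v=11: a=11^2·(≡2), b=11^2·(≡8) mod 11; (2|11)=-1, (8|11)=-1; (−1)^{2·2·5}·(-1)^2·(-1)^2 = +1.
v=41: a=41^1·(≡29), b=41^1·(≡23) mod 41; (29|41)=-1, (23|41)=+1; (−1)^{1·1·20}·(-1)^1·(+1)^1 = -1.
v=31: a=31^1·(≡15), b=31^1·(≡27) mod 31; (15|31)=-1, (27|31)=-1; (−1)^{1·1·15}·(-1)^1·(-1)^1 = -1.
v=∞: 33046 > 0 and -2542 < 0  ⇒  (a,b)_∞ = +1.
|Ram(33046, -2542)| = 4, even; anisotropic at {2, 13, 31, 41}.

[2, 13, 31, 41]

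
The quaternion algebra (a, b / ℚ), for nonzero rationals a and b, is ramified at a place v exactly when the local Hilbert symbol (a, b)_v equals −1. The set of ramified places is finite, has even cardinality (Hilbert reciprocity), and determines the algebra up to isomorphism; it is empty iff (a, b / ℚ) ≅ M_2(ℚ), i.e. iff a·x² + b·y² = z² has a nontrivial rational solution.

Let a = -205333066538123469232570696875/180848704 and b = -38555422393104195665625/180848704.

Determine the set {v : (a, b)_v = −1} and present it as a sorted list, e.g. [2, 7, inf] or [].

[11, 19, 37, inf]

(a, b) ≡ (-17212846035, -103785) mod (ℚ^×)²; places V = {2, 3, 5, 7, 11, 17, 19, 29, 37, 41, 43, ∞}.
(a,b)_17: α=3, u≡2; β=1, v≡16 (mod 17); (2|17)=+1, (16|17)=+1; sign (−1)^0·+1^1·+1^3 = +1.
(a,b)_2: α=-6, β=-6; u≡5, v≡7 (mod 8); ε(u)ε(v)=0·1, αω(v)=-6·0, βω(u)=-6·1; sum ≡ 0  ⇒  +1.
(a,b)_7: α=7, u≡5; β=6, v≡1 (mod 7); (5|7)=-1, (1|7)=+1; sign (−1)^0·-1^6·+1^7 = +1.
(a,b)_37: α=1, u≡29; β=1, v≡9 (mod 37); (29|37)=-1, (9|37)=+1; sign (−1)^0·-1^1·+1^1 = -1.
(a,b)_∞: sgn(-17212846035)=−, sgn(-103785)=−, so -1.
(a,b)_3: α=1, u≡2; β=3, v≡1 (mod 3); (2|3)=-1, (1|3)=+1; sign (−1)^1·-1^3·+1^1 = +1.
(a,b)_19: α=3, u≡4; β=2, v≡13 (mod 19); (4|19)=+1, (13|19)=-1; sign (−1)^0·+1^2·-1^3 = -1.
(a,b)_29: α=3, u≡1; β=2, v≡13 (mod 29); (1|29)=+1, (13|29)=+1; sign (−1)^0·+1^2·+1^3 = +1.
(a,b)_5: α=5, u≡3; β=5, v≡3 (mod 5); (3|5)=-1, (3|5)=-1; sign (−1)^0·-1^5·-1^5 = +1.
(a,b)_11: α=1, u≡3; β=1, v≡5 (mod 11); (3|11)=+1, (5|11)=+1; sign (−1)^1·+1^1·+1^1 = -1.
(a,b)_43: α=3, u≡39; β=2, v≡13 (mod 43); (39|43)=-1, (13|43)=+1; sign (−1)^0·-1^2·+1^3 = +1.
(a,b)_41: α=-4, u≡36; β=-4, v≡27 (mod 41); (36|41)=+1, (27|41)=-1; sign (−1)^0·+1^-4·-1^-4 = +1.
Ram(-17212846035, -103785) = {11, 19, 37, ∞}; no ℚ_11-point on the conic.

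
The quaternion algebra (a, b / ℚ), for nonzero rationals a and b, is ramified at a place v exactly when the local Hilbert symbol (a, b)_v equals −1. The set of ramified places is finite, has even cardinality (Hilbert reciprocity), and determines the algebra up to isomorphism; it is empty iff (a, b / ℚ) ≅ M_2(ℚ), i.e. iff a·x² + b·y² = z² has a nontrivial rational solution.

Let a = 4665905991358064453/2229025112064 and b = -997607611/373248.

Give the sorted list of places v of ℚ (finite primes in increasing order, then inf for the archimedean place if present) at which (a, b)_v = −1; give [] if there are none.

(a, b) ≡ (77, -182) mod (ℚ^×)²; places V = {2, 3, 7, 11, 13, 19, 43, ∞}.
(a,b)_7: α=5, u≡2; β=3, v≡2 (mod 7); (2|7)=+1, (2|7)=+1; sign (−1)^1·+1^3·+1^5 = -1.
(a,b)_∞: sgn(77)=+, sgn(-182)=−, so +1.
(a,b)_43: α=4, u≡12; β=2, v≡30 (mod 43); (12|43)=-1, (30|43)=-1; sign (−1)^0·-1^2·-1^4 = +1.
(a,b)_11: α=3, u≡10; β=2, v≡1 (mod 11); (10|11)=-1, (1|11)=+1; sign (−1)^0·-1^2·+1^3 = +1.
(a,b)_3: α=-12, u≡2; β=-6, v≡1 (mod 3); (2|3)=-1, (1|3)=+1; sign (−1)^0·-1^-6·+1^-12 = +1.
(a,b)_13: α=2, u≡1; β=1, v≡1 (mod 13); (1|13)=+1, (1|13)=+1; sign (−1)^0·+1^1·+1^2 = +1.
(a,b)_2: α=-22, β=-9; u≡5, v≡5 (mod 8); ε(u)ε(v)=0·0, αω(v)=-22·1, βω(u)=-9·1; sum ≡ 1  ⇒  -1.
(a,b)_19: α=2, u≡5; β=0, v≡2 (mod 19); (5|19)=+1, (2|19)=-1; sign (−1)^0·+1^0·-1^2 = +1.
Ram(77, -182) = {2, 7}; no ℚ_2-point on the conic.

[2, 7]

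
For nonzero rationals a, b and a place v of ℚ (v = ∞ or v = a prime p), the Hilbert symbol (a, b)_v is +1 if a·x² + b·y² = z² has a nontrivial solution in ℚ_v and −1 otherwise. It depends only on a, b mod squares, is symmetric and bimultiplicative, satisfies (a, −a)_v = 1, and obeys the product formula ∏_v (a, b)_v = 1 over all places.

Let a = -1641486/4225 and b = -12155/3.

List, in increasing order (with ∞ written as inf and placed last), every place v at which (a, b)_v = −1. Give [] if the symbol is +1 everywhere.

[7, 11, 13, 17, 19, inf]

Mod squares: a ≡ -13566, b ≡ -36465. Check v ∈ {∞, 2, 3, 5, 7, 11, 13, 17, 19}.
v=17: a=17^1·(≡4), b=17^1·(≡11) mod 17; (4|17)=+1, (11|17)=-1; (−1)^{1·1·8}·(+1)^1·(-1)^1 = -1.
v=5: a=5^-2·(≡1), b=5^1·(≡3) mod 5; (1|5)=+1, (3|5)=-1; (−1)^{-2·1·2}·(+1)^1·(-1)^-2 = +1.
v=2: v_2(a)=1, v_2(b)=0; units ≡ 1, 7 (mod 8); ε·ε+αω+βω = 0·1+1·0+0·0 ≡ 0  ⇒  (a,b)_2 = +1.
v=19: a=19^1·(≡8), b=19^0·(≡8) mod 19; (8|19)=-1, (8|19)=-1; (−1)^{1·0·9}·(-1)^0·(-1)^1 = -1.
v=7: a=7^1·(≡4), b=7^0·(≡6) mod 7; (4|7)=+1, (6|7)=-1; (−1)^{1·0·3}·(+1)^0·(-1)^1 = -1.
v=11: a=11^2·(≡8), b=11^1·(≡2) mod 11; (8|11)=-1, (2|11)=-1; (−1)^{2·1·5}·(-1)^1·(-1)^2 = -1.
v=13: a=13^-2·(≡2), b=13^1·(≡9) mod 13; (2|13)=-1, (9|13)=+1; (−1)^{-2·1·6}·(-1)^1·(+1)^-2 = -1.
v=3: a=3^1·(≡2), b=3^-1·(≡1) mod 3; (2|3)=-1, (1|3)=+1; (−1)^{1·-1·1}·(-1)^-1·(+1)^1 = +1.
v=∞: -13566 < 0 and -36465 < 0  ⇒  (a,b)_∞ = -1.
(-13566, -36465 / ℚ) ramifies at {7, 11, 13, 17, 19, ∞}: a division algebra.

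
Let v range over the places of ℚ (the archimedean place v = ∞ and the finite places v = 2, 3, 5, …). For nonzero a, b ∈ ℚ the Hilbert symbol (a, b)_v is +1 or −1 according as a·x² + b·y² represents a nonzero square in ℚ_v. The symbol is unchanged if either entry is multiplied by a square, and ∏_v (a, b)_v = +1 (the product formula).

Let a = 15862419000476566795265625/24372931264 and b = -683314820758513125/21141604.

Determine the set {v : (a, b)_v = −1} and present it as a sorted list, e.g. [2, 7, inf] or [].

[2, 7, 17, 29]

Mod squares: a ≡ 196707, b ≡ -29. Check v ∈ {∞, 2, 3, 5, 7, 11, 13, 17, 19, 29, 37}.
v=29: a=29^1·(≡18), b=29^1·(≡16) mod 29; (18|29)=-1, (16|29)=+1; (−1)^{1·1·14}·(-1)^1·(+1)^1 = -1.
v=19: a=19^-1·(≡5), b=19^-2·(≡11) mod 19; (5|19)=+1, (11|19)=+1; (−1)^{-1·-2·9}·(+1)^-2·(+1)^-1 = +1.
v=17: a=17^5·(≡7), b=17^2·(≡11) mod 17; (7|17)=-1, (11|17)=-1; (−1)^{5·2·8}·(-1)^2·(-1)^5 = -1.
v=3: a=3^11·(≡1), b=3^8·(≡1) mod 3; (1|3)=+1, (1|3)=+1; (−1)^{11·8·1}·(+1)^8·(+1)^11 = +1.
v=∞: 196707 > 0 and -29 < 0  ⇒  (a,b)_∞ = +1.
v=13: a=13^2·(≡3), b=13^2·(≡1) mod 13; (3|13)=+1, (1|13)=+1; (−1)^{2·2·6}·(+1)^2·(+1)^2 = +1.
v=11: a=11^-4·(≡4), b=11^-4·(≡9) mod 11; (4|11)=+1, (9|11)=+1; (−1)^{-4·-4·5}·(+1)^-4·(+1)^-4 = +1.
v=7: a=7^7·(≡6), b=7^6·(≡6) mod 7; (6|7)=-1, (6|7)=-1; (−1)^{7·6·3}·(-1)^6·(-1)^7 = -1.
v=2: v_2(a)=-6, v_2(b)=-2; units ≡ 3, 3 (mod 8); ε·ε+αω+βω = 1·1+-6·1+-2·1 ≡ 1  ⇒  (a,b)_2 = -1.
v=5: a=5^6·(≡3), b=5^4·(≡1) mod 5; (3|5)=-1, (1|5)=+1; (−1)^{6·4·2}·(-1)^4·(+1)^6 = +1.
v=37: a=37^-2·(≡20), b=37^0·(≡23) mod 37; (20|37)=-1, (23|37)=-1; (−1)^{-2·0·18}·(-1)^0·(-1)^-2 = +1.
|Ram(196707, -29)| = 4, even; anisotropic at {2, 7, 17, 29}.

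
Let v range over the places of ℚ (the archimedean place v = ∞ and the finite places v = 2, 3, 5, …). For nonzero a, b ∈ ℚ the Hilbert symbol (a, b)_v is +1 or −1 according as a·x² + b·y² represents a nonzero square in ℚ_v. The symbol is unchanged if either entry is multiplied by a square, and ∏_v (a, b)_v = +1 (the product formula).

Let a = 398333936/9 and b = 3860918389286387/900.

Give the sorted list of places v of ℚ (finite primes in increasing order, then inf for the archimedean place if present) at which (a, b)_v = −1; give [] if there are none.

[2, 11, 19, 41]

(a, b) ≡ (4199, 7667) mod (ℚ^×)²; places V = {2, 3, 5, 7, 11, 13, 17, 19, 41, ∞}.
(a,b)_19: α=1, u≡15; β=2, v≡14 (mod 19); (15|19)=-1, (14|19)=-1; sign (−1)^0·-1^2·-1^1 = -1.
(a,b)_13: α=1, u≡8; β=6, v≡9 (mod 13); (8|13)=-1, (9|13)=+1; sign (−1)^0·-1^6·+1^1 = +1.
(a,b)_7: α=2, u≡5; β=0, v≡4 (mod 7); (5|7)=-1, (4|7)=+1; sign (−1)^0·-1^0·+1^2 = +1.
(a,b)_41: α=0, u≡13; β=1, v≡40 (mod 41); (13|41)=-1, (40|41)=+1; sign (−1)^0·-1^1·+1^0 = -1.
(a,b)_2: α=4, β=-2; u≡7, v≡3 (mod 8); ε(u)ε(v)=1·1, αω(v)=4·1, βω(u)=-2·0; sum ≡ 1  ⇒  -1.
(a,b)_11: α=2, u≡10; β=1, v≡9 (mod 11); (10|11)=-1, (9|11)=+1; sign (−1)^0·-1^1·+1^2 = -1.
(a,b)_3: α=-2, u≡2; β=-2, v≡2 (mod 3); (2|3)=-1, (2|3)=-1; sign (−1)^0·-1^-2·-1^-2 = +1.
(a,b)_∞: sgn(4199)=+, sgn(7667)=+, so +1.
(a,b)_17: α=1, u≡4; β=3, v≡2 (mod 17); (4|17)=+1, (2|17)=+1; sign (−1)^0·+1^3·+1^1 = +1.
(a,b)_5: α=0, u≡4; β=-2, v≡2 (mod 5); (4|5)=+1, (2|5)=-1; sign (−1)^0·+1^-2·-1^0 = +1.
|Ram(4199, 7667)| = 4, even; anisotropic at {2, 11, 19, 41}.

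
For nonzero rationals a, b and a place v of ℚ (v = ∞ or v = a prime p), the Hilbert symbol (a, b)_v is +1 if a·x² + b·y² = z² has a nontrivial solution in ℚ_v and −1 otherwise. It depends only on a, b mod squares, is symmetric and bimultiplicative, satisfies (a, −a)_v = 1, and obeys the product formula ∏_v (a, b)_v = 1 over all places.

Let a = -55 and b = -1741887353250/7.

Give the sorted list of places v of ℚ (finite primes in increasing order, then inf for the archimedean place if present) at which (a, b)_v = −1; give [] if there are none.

(a, b) ≡ (-55, -30590) mod (ℚ^×)²; places V = {2, 3, 5, 7, 11, 19, 23, ∞}.
(a,b)_3: α=0, u≡2; β=2, v≡1 (mod 3); (2|3)=-1, (1|3)=+1; sign (−1)^0·-1^2·+1^0 = +1.
(a,b)_19: α=0, u≡2; β=1, v≡9 (mod 19); (2|19)=-1, (9|19)=+1; sign (−1)^0·-1^1·+1^0 = -1.
(a,b)_∞: sgn(-55)=−, sgn(-30590)=−, so -1.
(a,b)_23: α=0, u≡14; β=1, v≡9 (mod 23); (14|23)=-1, (9|23)=+1; sign (−1)^0·-1^1·+1^0 = -1.
(a,b)_11: α=1, u≡6; β=6, v≡1 (mod 11); (6|11)=-1, (1|11)=+1; sign (−1)^0·-1^6·+1^1 = +1.
(a,b)_2: α=0, β=1; u≡1, v≡1 (mod 8); ε(u)ε(v)=0·0, αω(v)=0·0, βω(u)=1·0; sum ≡ 0  ⇒  +1.
(a,b)_7: α=0, u≡1; β=-1, v≡5 (mod 7); (1|7)=+1, (5|7)=-1; sign (−1)^0·+1^-1·-1^0 = +1.
(a,b)_5: α=1, u≡4; β=3, v≡2 (mod 5); (4|5)=+1, (2|5)=-1; sign (−1)^0·+1^3·-1^1 = -1.
Ram(-55, -30590) = {5, 19, 23, ∞}; no ℚ_5-point on the conic.

[5, 19, 23, inf]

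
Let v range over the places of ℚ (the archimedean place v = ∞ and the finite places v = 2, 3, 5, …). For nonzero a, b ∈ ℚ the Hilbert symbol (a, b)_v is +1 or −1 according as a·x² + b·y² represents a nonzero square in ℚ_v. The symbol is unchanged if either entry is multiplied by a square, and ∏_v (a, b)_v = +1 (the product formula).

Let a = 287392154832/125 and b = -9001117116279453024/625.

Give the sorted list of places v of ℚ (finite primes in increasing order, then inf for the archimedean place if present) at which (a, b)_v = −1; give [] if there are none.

[31, 37]

(a, b) ≡ (7585, -2294) mod (ℚ^×)²; places V = {2, 3, 5, 31, 37, 41, ∞}.
(a,b)_5: α=-3, u≡2; β=-4, v≡1 (mod 5); (2|5)=-1, (1|5)=+1; sign (−1)^0·-1^-4·+1^-3 = +1.
(a,b)_2: α=4, β=5; u≡1, v≡5 (mod 8); ε(u)ε(v)=0·0, αω(v)=4·1, βω(u)=5·0; sum ≡ 0  ⇒  +1.
(a,b)_3: α=2, u≡1; β=4, v≡1 (mod 3); (1|3)=+1, (1|3)=+1; sign (−1)^0·+1^4·+1^2 = +1.
(a,b)_∞: sgn(7585)=+, sgn(-2294)=−, so +1.
(a,b)_37: α=3, u≡17; β=5, v≡11 (mod 37); (17|37)=-1, (11|37)=+1; sign (−1)^0·-1^5·+1^3 = -1.
(a,b)_31: α=2, u≡17; β=3, v≡9 (mod 31); (17|31)=-1, (9|31)=+1; sign (−1)^0·-1^3·+1^2 = -1.
(a,b)_41: α=1, u≡40; β=2, v≡39 (mod 41); (40|41)=+1, (39|41)=+1; sign (−1)^0·+1^2·+1^1 = +1.
Ram(7585, -2294) = {31, 37}; no ℚ_31-point on the conic.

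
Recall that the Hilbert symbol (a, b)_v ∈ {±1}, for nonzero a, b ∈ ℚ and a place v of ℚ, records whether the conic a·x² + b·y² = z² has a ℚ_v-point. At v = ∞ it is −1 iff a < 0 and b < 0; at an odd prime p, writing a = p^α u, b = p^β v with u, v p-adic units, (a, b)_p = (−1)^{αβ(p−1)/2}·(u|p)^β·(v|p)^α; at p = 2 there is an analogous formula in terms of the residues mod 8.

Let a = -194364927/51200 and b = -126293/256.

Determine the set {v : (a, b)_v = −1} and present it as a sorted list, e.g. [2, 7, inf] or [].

[2, inf]

(a, b) ≡ (-46, -437) mod (ℚ^×)²; places V = {2, 3, 5, 17, 19, 23, ∞}.
(a,b)_2: α=-11, β=-8; u≡1, v≡3 (mod 8); ε(u)ε(v)=0·1, αω(v)=-11·1, βω(u)=-8·0; sum ≡ 1  ⇒  -1.
(a,b)_23: α=1, u≡17; β=1, v≡2 (mod 23); (17|23)=-1, (2|23)=+1; sign (−1)^1·-1^1·+1^1 = +1.
(a,b)_19: α=2, u≡16; β=1, v≡13 (mod 19); (16|19)=+1, (13|19)=-1; sign (−1)^0·+1^1·-1^2 = +1.
(a,b)_∞: sgn(-46)=−, sgn(-437)=−, so -1.
(a,b)_17: α=2, u≡10; β=2, v≡5 (mod 17); (10|17)=-1, (5|17)=-1; sign (−1)^0·-1^2·-1^2 = +1.
(a,b)_5: α=-2, u≡1; β=0, v≡2 (mod 5); (1|5)=+1, (2|5)=-1; sign (−1)^0·+1^0·-1^-2 = +1.
(a,b)_3: α=4, u≡2; β=0, v≡1 (mod 3); (2|3)=-1, (1|3)=+1; sign (−1)^0·-1^0·+1^4 = +1.
(-46, -437 / ℚ) ramifies at {2, ∞}: a division algebra.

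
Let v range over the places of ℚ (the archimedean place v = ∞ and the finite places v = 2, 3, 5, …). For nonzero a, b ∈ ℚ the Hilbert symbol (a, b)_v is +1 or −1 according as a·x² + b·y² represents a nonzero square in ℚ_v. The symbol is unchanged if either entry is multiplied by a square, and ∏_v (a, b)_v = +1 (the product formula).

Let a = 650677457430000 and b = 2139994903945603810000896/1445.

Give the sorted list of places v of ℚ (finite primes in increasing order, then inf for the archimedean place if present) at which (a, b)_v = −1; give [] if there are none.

[2, 3, 5, 11, 13, 19]

Mod squares: a ≡ 1463, b ≡ 40755. Check v ∈ {∞, 2, 3, 5, 7, 11, 13, 17, 19, 23}.
v=2: v_2(a)=4, v_2(b)=16; units ≡ 7, 3 (mod 8); ε·ε+αω+βω = 1·1+4·1+16·0 ≡ 1  ⇒  (a,b)_2 = -1.
v=7: a=7^1·(≡5), b=7^2·(≡4) mod 7; (5|7)=-1, (4|7)=+1; (−1)^{1·2·3}·(-1)^2·(+1)^1 = +1.
v=17: a=17^0·(≡15), b=17^-2·(≡3) mod 17; (15|17)=+1, (3|17)=-1; (−1)^{0·-2·8}·(+1)^-2·(-1)^0 = +1.
v=13: a=13^2·(≡2), b=13^1·(≡6) mod 13; (2|13)=-1, (6|13)=-1; (−1)^{2·1·6}·(-1)^1·(-1)^2 = -1.
v=19: a=19^3·(≡11), b=19^5·(≡1) mod 19; (11|19)=+1, (1|19)=+1; (−1)^{3·5·9}·(+1)^5·(+1)^3 = -1.
v=∞: 1463 > 0 and 40755 > 0  ⇒  (a,b)_∞ = +1.
v=3: a=3^6·(≡2), b=3^5·(≡1) mod 3; (2|3)=-1, (1|3)=+1; (−1)^{6·5·1}·(-1)^5·(+1)^6 = -1.
v=11: a=11^1·(≡9), b=11^5·(≡5) mod 11; (9|11)=+1, (5|11)=+1; (−1)^{1·5·5}·(+1)^5·(+1)^1 = -1.
v=5: a=5^4·(≡3), b=5^-1·(≡4) mod 5; (3|5)=-1, (4|5)=+1; (−1)^{4·-1·2}·(-1)^-1·(+1)^4 = -1.
v=23: a=23^0·(≡22), b=23^2·(≡20) mod 23; (22|23)=-1, (20|23)=-1; (−1)^{0·2·11}·(-1)^2·(-1)^0 = +1.
Ram(1463, 40755) = {2, 3, 5, 11, 13, 19}; no ℚ_2-point on the conic.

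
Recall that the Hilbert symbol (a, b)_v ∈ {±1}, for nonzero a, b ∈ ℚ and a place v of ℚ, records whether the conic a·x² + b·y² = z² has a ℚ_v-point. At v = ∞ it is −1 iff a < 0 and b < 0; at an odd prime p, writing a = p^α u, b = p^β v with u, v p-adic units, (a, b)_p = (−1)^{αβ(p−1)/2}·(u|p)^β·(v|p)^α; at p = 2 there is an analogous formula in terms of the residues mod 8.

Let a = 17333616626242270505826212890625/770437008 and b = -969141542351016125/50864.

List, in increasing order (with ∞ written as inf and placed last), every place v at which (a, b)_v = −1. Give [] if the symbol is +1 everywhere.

[5, 11]

(a, b) ≡ (239785, -55) mod (ℚ^×)²; places V = {2, 3, 5, 7, 11, 13, 17, 31, ∞}.
(a,b)_∞: sgn(239785)=+, sgn(-55)=−, so +1.
(a,b)_5: α=9, u≡2; β=3, v≡4 (mod 5); (2|5)=-1, (4|5)=+1; sign (−1)^0·-1^3·+1^9 = -1.
(a,b)_3: α=-4, u≡1; β=0, v≡2 (mod 3); (1|3)=+1, (2|3)=-1; sign (−1)^0·+1^0·-1^-4 = +1.
(a,b)_31: α=3, u≡1; β=2, v≡18 (mod 31); (1|31)=+1, (18|31)=+1; sign (−1)^0·+1^2·+1^3 = +1.
(a,b)_13: α=7, u≡6; β=4, v≡4 (mod 13); (6|13)=-1, (4|13)=+1; sign (−1)^0·-1^4·+1^7 = +1.
(a,b)_7: α=15, u≡4; β=10, v≡1 (mod 7); (4|7)=+1, (1|7)=+1; sign (−1)^0·+1^10·+1^15 = +1.
(a,b)_17: α=-3, u≡6; β=-2, v≡16 (mod 17); (6|17)=-1, (16|17)=+1; sign (−1)^0·-1^-2·+1^-3 = +1.
(a,b)_11: α=-2, u≡8; β=-1, v≡2 (mod 11); (8|11)=-1, (2|11)=-1; sign (−1)^0·-1^-1·-1^-2 = -1.
(a,b)_2: α=-4, β=-4; u≡1, v≡1 (mod 8); ε(u)ε(v)=0·0, αω(v)=-4·0, βω(u)=-4·0; sum ≡ 0  ⇒  +1.
(239785, -55 / ℚ) ramifies at {5, 11}: a division algebra.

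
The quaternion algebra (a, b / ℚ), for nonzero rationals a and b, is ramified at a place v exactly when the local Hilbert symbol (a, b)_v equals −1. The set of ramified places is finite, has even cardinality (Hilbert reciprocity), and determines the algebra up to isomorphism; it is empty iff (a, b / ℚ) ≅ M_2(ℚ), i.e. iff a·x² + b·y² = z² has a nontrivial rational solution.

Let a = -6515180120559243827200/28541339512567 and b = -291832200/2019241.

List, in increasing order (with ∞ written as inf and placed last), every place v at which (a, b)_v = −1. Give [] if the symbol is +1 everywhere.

(a, b) ≡ (-4186, -1122) mod (ℚ^×)²; places V = {2, 3, 5, 7, 11, 13, 17, 19, 23, 29, ∞}.
(a,b)_29: α=-4, u≡11; β=-2, v≡16 (mod 29); (11|29)=-1, (16|29)=+1; sign (−1)^0·-1^-2·+1^-4 = +1.
(a,b)_19: α=2, u≡18; β=0, v≡3 (mod 19); (18|19)=-1, (3|19)=-1; sign (−1)^0·-1^0·-1^2 = +1.
(a,b)_23: α=1, u≡16; β=0, v≡17 (mod 23); (16|23)=+1, (17|23)=-1; sign (−1)^0·+1^0·-1^1 = -1.
(a,b)_2: α=11, β=3; u≡3, v≡7 (mod 8); ε(u)ε(v)=1·1, αω(v)=11·0, βω(u)=3·1; sum ≡ 0  ⇒  +1.
(a,b)_∞: sgn(-4186)=−, sgn(-1122)=−, so -1.
(a,b)_3: α=0, u≡2; β=3, v≡1 (mod 3); (2|3)=-1, (1|3)=+1; sign (−1)^0·-1^3·+1^0 = -1.
(a,b)_13: α=3, u≡3; β=0, v≡1 (mod 13); (3|13)=+1, (1|13)=+1; sign (−1)^0·+1^0·+1^3 = +1.
(a,b)_7: α=-9, u≡4; β=-4, v≡5 (mod 7); (4|7)=+1, (5|7)=-1; sign (−1)^0·+1^-4·-1^-9 = -1.
(a,b)_11: α=0, u≡5; β=1, v≡10 (mod 11); (5|11)=+1, (10|11)=-1; sign (−1)^0·+1^1·-1^0 = +1.
(a,b)_17: α=8, u≡4; β=3, v≡1 (mod 17); (4|17)=+1, (1|17)=+1; sign (−1)^0·+1^3·+1^8 = +1.
(a,b)_5: α=2, u≡1; β=2, v≡2 (mod 5); (1|5)=+1, (2|5)=-1; sign (−1)^0·+1^2·-1^2 = +1.
|Ram(-4186, -1122)| = 4, even; anisotropic at {3, 7, 23, ∞}.

[3, 7, 23, inf]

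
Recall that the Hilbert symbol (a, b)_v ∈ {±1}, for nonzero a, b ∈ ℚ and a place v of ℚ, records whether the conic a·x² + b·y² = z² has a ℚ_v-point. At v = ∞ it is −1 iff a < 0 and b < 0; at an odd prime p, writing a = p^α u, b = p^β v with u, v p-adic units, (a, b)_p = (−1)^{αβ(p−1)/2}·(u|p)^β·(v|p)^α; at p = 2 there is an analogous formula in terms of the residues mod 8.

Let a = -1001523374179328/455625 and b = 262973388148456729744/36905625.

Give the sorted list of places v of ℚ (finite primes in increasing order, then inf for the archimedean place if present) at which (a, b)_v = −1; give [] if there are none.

[13, 23]

Mod squares: a ≡ -713, b ≡ 481. Check v ∈ {∞, 2, 3, 5, 7, 11, 13, 23, 31, 37}.
v=3: a=3^-6·(≡1), b=3^-10·(≡1) mod 3; (1|3)=+1, (1|3)=+1; (−1)^{-6·-10·1}·(+1)^-10·(+1)^-6 = +1.
v=2: v_2(a)=10, v_2(b)=4; units ≡ 7, 1 (mod 8); ε·ε+αω+βω = 1·0+10·0+4·0 ≡ 0  ⇒  (a,b)_2 = +1.
v=23: a=23^1·(≡7), b=23^2·(≡22) mod 23; (7|23)=-1, (22|23)=-1; (−1)^{1·2·11}·(-1)^2·(-1)^1 = -1.
v=31: a=31^1·(≡25), b=31^2·(≡18) mod 31; (25|31)=+1, (18|31)=+1; (−1)^{1·2·15}·(+1)^2·(+1)^1 = +1.
v=∞: -713 < 0 and 481 > 0  ⇒  (a,b)_∞ = +1.
v=11: a=11^2·(≡7), b=11^2·(≡7) mod 11; (7|11)=-1, (7|11)=-1; (−1)^{2·2·5}·(-1)^2·(-1)^2 = +1.
v=37: a=37^2·(≡21), b=37^3·(≡24) mod 37; (21|37)=+1, (24|37)=-1; (−1)^{2·3·18}·(+1)^3·(-1)^2 = +1.
v=5: a=5^-4·(≡3), b=5^-4·(≡1) mod 5; (3|5)=-1, (1|5)=+1; (−1)^{-4·-4·2}·(-1)^-4·(+1)^-4 = +1.
v=13: a=13^2·(≡2), b=13^3·(≡5) mod 13; (2|13)=-1, (5|13)=-1; (−1)^{2·3·6}·(-1)^3·(-1)^2 = -1.
v=7: a=7^2·(≡1), b=7^4·(≡3) mod 7; (1|7)=+1, (3|7)=-1; (−1)^{2·4·3}·(+1)^4·(-1)^2 = +1.
Ram(-713, 481) = {13, 23}; no ℚ_13-point on the conic.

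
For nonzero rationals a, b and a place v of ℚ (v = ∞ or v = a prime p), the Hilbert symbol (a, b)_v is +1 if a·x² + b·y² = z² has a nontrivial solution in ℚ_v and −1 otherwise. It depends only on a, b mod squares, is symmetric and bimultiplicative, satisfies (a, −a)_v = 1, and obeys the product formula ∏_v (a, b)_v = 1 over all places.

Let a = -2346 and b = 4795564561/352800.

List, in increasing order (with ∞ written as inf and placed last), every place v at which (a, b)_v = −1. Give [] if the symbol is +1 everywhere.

[2, 3]

(a, b) ≡ (-2346, 24242) mod (ℚ^×)²; places V = {2, 3, 5, 7, 17, 23, 31, 37, ∞}.
(a,b)_2: α=1, β=-5; u≡3, v≡1 (mod 8); ε(u)ε(v)=1·0, αω(v)=1·0, βω(u)=-5·1; sum ≡ 1  ⇒  -1.
(a,b)_37: α=0, u≡22; β=2, v≡21 (mod 37); (22|37)=-1, (21|37)=+1; sign (−1)^0·-1^2·+1^0 = +1.
(a,b)_23: α=1, u≡13; β=1, v≡11 (mod 23); (13|23)=+1, (11|23)=-1; sign (−1)^1·+1^1·-1^1 = +1.
(a,b)_17: α=1, u≡15; β=3, v≡9 (mod 17); (15|17)=+1, (9|17)=+1; sign (−1)^0·+1^3·+1^1 = +1.
(a,b)_5: α=0, u≡4; β=-2, v≡3 (mod 5); (4|5)=+1, (3|5)=-1; sign (−1)^0·+1^-2·-1^0 = +1.
(a,b)_3: α=1, u≡1; β=-2, v≡2 (mod 3); (1|3)=+1, (2|3)=-1; sign (−1)^0·+1^-2·-1^1 = -1.
(a,b)_31: α=0, u≡10; β=1, v≡1 (mod 31); (10|31)=+1, (1|31)=+1; sign (−1)^0·+1^1·+1^0 = +1.
(a,b)_∞: sgn(-2346)=−, sgn(24242)=+, so +1.
(a,b)_7: α=0, u≡6; β=-2, v≡1 (mod 7); (6|7)=-1, (1|7)=+1; sign (−1)^0·-1^-2·+1^0 = +1.
|Ram(-2346, 24242)| = 2, even; anisotropic at {2, 3}.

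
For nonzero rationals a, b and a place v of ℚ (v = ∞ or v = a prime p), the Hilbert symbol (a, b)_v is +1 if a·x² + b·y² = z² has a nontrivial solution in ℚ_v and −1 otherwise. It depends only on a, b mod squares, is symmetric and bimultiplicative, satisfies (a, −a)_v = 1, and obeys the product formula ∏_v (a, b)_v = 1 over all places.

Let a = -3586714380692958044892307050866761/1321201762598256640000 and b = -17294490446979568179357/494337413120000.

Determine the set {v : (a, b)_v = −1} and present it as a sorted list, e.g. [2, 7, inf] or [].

Mod squares: a ≡ -481, b ≡ -74. Check v ∈ {∞, 2, 3, 5, 7, 11, 13, 17, 19, 37}.
v=2: v_2(a)=-20, v_2(b)=-15; units ≡ 7, 3 (mod 8); ε·ε+αω+βω = 1·1+-20·1+-15·0 ≡ 1  ⇒  (a,b)_2 = -1.
v=19: a=19^6·(≡10), b=19^4·(≡10) mod 19; (10|19)=-1, (10|19)=-1; (−1)^{6·4·9}·(-1)^4·(-1)^6 = +1.
v=37: a=37^5·(≡8), b=37^3·(≡19) mod 37; (8|37)=-1, (19|37)=-1; (−1)^{5·3·18}·(-1)^3·(-1)^5 = +1.
v=13: a=13^3·(≡8), b=13^2·(≡4) mod 13; (8|13)=-1, (4|13)=+1; (−1)^{3·2·6}·(-1)^2·(+1)^3 = +1.
v=7: a=7^10·(≡1), b=7^6·(≡6) mod 7; (1|7)=+1, (6|7)=-1; (−1)^{10·6·3}·(+1)^6·(-1)^10 = +1.
v=17: a=17^-10·(≡14), b=17^-6·(≡5) mod 17; (14|17)=-1, (5|17)=-1; (−1)^{-10·-6·8}·(-1)^-6·(-1)^-10 = +1.
v=5: a=5^-4·(≡1), b=5^-4·(≡4) mod 5; (1|5)=+1, (4|5)=+1; (−1)^{-4·-4·2}·(+1)^-4·(+1)^-4 = +1.
v=11: a=11^6·(≡1), b=11^4·(≡3) mod 11; (1|11)=+1, (3|11)=+1; (−1)^{6·4·5}·(+1)^4·(+1)^6 = +1.
v=∞: -481 < 0 and -74 < 0  ⇒  (a,b)_∞ = -1.
v=3: a=3^0·(≡2), b=3^2·(≡1) mod 3; (2|3)=-1, (1|3)=+1; (−1)^{0·2·1}·(-1)^2·(+1)^0 = +1.
|Ram(-481, -74)| = 2, even; anisotropic at {2, ∞}.

[2, inf]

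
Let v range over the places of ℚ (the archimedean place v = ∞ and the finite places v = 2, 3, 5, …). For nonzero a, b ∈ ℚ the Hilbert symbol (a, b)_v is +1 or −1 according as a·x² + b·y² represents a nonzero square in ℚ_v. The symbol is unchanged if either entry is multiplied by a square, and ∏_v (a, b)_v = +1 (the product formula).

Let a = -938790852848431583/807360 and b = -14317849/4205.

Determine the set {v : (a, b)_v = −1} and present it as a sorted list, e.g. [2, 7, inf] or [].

[2, 7, 19, inf]

(a, b) ≡ (-21945, -8645) mod (ℚ^×)²; places V = {2, 3, 5, 7, 11, 13, 19, 23, 29, ∞}.
(a,b)_11: α=1, u≡10; β=0, v≡5 (mod 11); (10|11)=-1, (5|11)=+1; sign (−1)^0·-1^0·+1^1 = +1.
(a,b)_3: α=-1, u≡2; β=0, v≡1 (mod 3); (2|3)=-1, (1|3)=+1; sign (−1)^0·-1^0·+1^-1 = +1.
(a,b)_23: α=2, u≡21; β=0, v≡1 (mod 23); (21|23)=-1, (1|23)=+1; sign (−1)^0·-1^0·+1^2 = +1.
(a,b)_13: α=4, u≡4; β=3, v≡8 (mod 13); (4|13)=+1, (8|13)=-1; sign (−1)^0·+1^3·-1^4 = +1.
(a,b)_7: α=7, u≡2; β=3, v≡1 (mod 7); (2|7)=+1, (1|7)=+1; sign (−1)^1·+1^3·+1^7 = -1.
(a,b)_2: α=-6, β=0; u≡7, v≡3 (mod 8); ε(u)ε(v)=1·1, αω(v)=-6·1, βω(u)=0·0; sum ≡ 1  ⇒  -1.
(a,b)_19: α=3, u≡1; β=1, v≡17 (mod 19); (1|19)=+1, (17|19)=+1; sign (−1)^1·+1^1·+1^3 = -1.
(a,b)_∞: sgn(-21945)=−, sgn(-8645)=−, so -1.
(a,b)_29: α=-2, u≡3; β=-2, v≡12 (mod 29); (3|29)=-1, (12|29)=-1; sign (−1)^0·-1^-2·-1^-2 = +1.
(a,b)_5: α=-1, u≡1; β=-1, v≡1 (mod 5); (1|5)=+1, (1|5)=+1; sign (−1)^0·+1^-1·+1^-1 = +1.
Ram(-21945, -8645) = {2, 7, 19, ∞}; no ℚ_2-point on the conic.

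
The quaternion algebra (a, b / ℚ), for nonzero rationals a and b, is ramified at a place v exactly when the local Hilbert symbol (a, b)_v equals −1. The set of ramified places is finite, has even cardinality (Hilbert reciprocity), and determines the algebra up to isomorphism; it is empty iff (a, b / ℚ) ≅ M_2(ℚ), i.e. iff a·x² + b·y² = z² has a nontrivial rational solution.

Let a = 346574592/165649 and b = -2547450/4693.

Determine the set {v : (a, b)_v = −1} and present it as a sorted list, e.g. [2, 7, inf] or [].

Mod squares: a ≡ 150423, b ≡ -16354. Check v ∈ {∞, 2, 3, 5, 7, 11, 13, 17, 19, 29, 37}.
v=37: a=37^-2·(≡18), b=37^1·(≡5) mod 37; (18|37)=-1, (5|37)=-1; (−1)^{-2·1·18}·(-1)^1·(-1)^-2 = -1.
v=2: v_2(a)=8, v_2(b)=1; units ≡ 7, 7 (mod 8); ε·ε+αω+βω = 1·1+8·0+1·0 ≡ 1  ⇒  (a,b)_2 = -1.
v=5: a=5^0·(≡3), b=5^2·(≡4) mod 5; (3|5)=-1, (4|5)=+1; (−1)^{0·2·2}·(-1)^2·(+1)^0 = +1.
v=11: a=11^-2·(≡9), b=11^0·(≡1) mod 11; (9|11)=+1, (1|11)=+1; (−1)^{-2·0·5}·(+1)^0·(+1)^-2 = +1.
v=19: a=19^1·(≡12), b=19^-2·(≡1) mod 19; (12|19)=-1, (1|19)=+1; (−1)^{1·-2·9}·(-1)^-2·(+1)^1 = +1.
v=17: a=17^0·(≡12), b=17^1·(≡5) mod 17; (12|17)=-1, (5|17)=-1; (−1)^{0·1·8}·(-1)^1·(-1)^0 = -1.
v=3: a=3^3·(≡2), b=3^4·(≡2) mod 3; (2|3)=-1, (2|3)=-1; (−1)^{3·4·1}·(-1)^4·(-1)^3 = -1.
v=∞: 150423 > 0 and -16354 < 0  ⇒  (a,b)_∞ = +1.
v=29: a=29^1·(≡6), b=29^0·(≡18) mod 29; (6|29)=+1, (18|29)=-1; (−1)^{1·0·14}·(+1)^0·(-1)^1 = -1.
v=7: a=7^1·(≡6), b=7^0·(≡6) mod 7; (6|7)=-1, (6|7)=-1; (−1)^{1·0·3}·(-1)^0·(-1)^1 = -1.
v=13: a=13^1·(≡1), b=13^-1·(≡3) mod 13; (1|13)=+1, (3|13)=+1; (−1)^{1·-1·6}·(+1)^-1·(+1)^1 = +1.
Ram(150423, -16354) = {2, 3, 7, 17, 29, 37}; no ℚ_2-point on the conic.

[2, 3, 7, 17, 29, 37]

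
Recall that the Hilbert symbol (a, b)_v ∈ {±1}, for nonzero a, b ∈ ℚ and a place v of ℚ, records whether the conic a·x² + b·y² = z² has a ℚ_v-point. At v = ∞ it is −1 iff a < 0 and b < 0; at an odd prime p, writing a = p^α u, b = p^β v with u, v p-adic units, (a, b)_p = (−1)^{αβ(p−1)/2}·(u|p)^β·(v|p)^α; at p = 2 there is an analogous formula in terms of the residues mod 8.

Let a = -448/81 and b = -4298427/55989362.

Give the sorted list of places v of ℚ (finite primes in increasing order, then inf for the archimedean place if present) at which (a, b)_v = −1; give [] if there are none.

[3, inf]

(a, b) ≡ (-7, -6) mod (ℚ^×)²; places V = {2, 3, 7, 11, 13, 19, 37, ∞}.
(a,b)_2: α=6, β=-1; u≡1, v≡5 (mod 8); ε(u)ε(v)=0·0, αω(v)=6·1, βω(u)=-1·0; sum ≡ 0  ⇒  +1.
(a,b)_19: α=0, u≡13; β=2, v≡12 (mod 19); (13|19)=-1, (12|19)=-1; sign (−1)^0·-1^2·-1^0 = +1.
(a,b)_3: α=-4, u≡2; β=5, v≡1 (mod 3); (2|3)=-1, (1|3)=+1; sign (−1)^0·-1^5·+1^-4 = -1.
(a,b)_∞: sgn(-7)=−, sgn(-6)=−, so -1.
(a,b)_7: α=1, u≡5; β=2, v≡4 (mod 7); (5|7)=-1, (4|7)=+1; sign (−1)^0·-1^2·+1^1 = +1.
(a,b)_13: α=0, u≡11; β=-2, v≡6 (mod 13); (11|13)=-1, (6|13)=-1; sign (−1)^0·-1^-2·-1^0 = +1.
(a,b)_37: α=0, u≡10; β=-2, v≡35 (mod 37); (10|37)=+1, (35|37)=-1; sign (−1)^0·+1^-2·-1^0 = +1.
(a,b)_11: α=0, u≡9; β=-2, v≡3 (mod 11); (9|11)=+1, (3|11)=+1; sign (−1)^0·+1^-2·+1^0 = +1.
Ram(-7, -6) = {3, ∞}; no ℚ_3-point on the conic.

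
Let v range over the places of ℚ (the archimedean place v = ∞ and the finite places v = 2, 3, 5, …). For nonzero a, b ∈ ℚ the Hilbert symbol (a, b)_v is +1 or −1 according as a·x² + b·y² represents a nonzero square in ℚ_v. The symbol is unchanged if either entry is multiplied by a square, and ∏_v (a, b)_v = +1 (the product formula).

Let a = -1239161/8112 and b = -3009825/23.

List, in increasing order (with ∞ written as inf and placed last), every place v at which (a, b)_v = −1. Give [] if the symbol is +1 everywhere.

Mod squares: a ≡ -627, b ≡ -6279. Check v ∈ {∞, 2, 3, 5, 7, 11, 13, 19, 23}.
v=19: a=19^1·(≡11), b=19^0·(≡15) mod 19; (11|19)=+1, (15|19)=-1; (−1)^{1·0·9}·(+1)^0·(-1)^1 = -1.
v=7: a=7^2·(≡5), b=7^3·(≡5) mod 7; (5|7)=-1, (5|7)=-1; (−1)^{2·3·3}·(-1)^3·(-1)^2 = -1.
v=23: a=23^0·(≡15), b=23^-1·(≡1) mod 23; (15|23)=-1, (1|23)=+1; (−1)^{0·-1·11}·(-1)^-1·(+1)^0 = -1.
v=13: a=13^-2·(≡10), b=13^1·(≡7) mod 13; (10|13)=+1, (7|13)=-1; (−1)^{-2·1·6}·(+1)^1·(-1)^-2 = +1.
v=2: v_2(a)=-4, v_2(b)=0; units ≡ 5, 1 (mod 8); ε·ε+αω+βω = 0·0+-4·0+0·1 ≡ 0  ⇒  (a,b)_2 = +1.
v=3: a=3^-1·(≡1), b=3^3·(≡1) mod 3; (1|3)=+1, (1|3)=+1; (−1)^{-1·3·1}·(+1)^3·(+1)^-1 = -1.
v=11: a=11^3·(≡3), b=11^0·(≡6) mod 11; (3|11)=+1, (6|11)=-1; (−1)^{3·0·5}·(+1)^0·(-1)^3 = -1.
v=∞: -627 < 0 and -6279 < 0  ⇒  (a,b)_∞ = -1.
v=5: a=5^0·(≡2), b=5^2·(≡4) mod 5; (2|5)=-1, (4|5)=+1; (−1)^{0·2·2}·(-1)^2·(+1)^0 = +1.
|Ram(-627, -6279)| = 6, even; anisotropic at {3, 7, 11, 19, 23, ∞}.

[3, 7, 11, 19, 23, inf]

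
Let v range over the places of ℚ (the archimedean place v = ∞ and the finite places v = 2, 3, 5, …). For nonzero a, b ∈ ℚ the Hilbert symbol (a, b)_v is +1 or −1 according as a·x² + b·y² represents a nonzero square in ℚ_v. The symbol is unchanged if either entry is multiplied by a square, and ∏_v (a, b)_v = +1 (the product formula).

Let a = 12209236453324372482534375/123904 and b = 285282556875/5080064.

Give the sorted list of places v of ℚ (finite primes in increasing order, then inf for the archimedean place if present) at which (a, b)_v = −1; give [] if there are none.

[2, 17, 31, 37]

Mod squares: a ≡ 3997295, b ≡ 799459. Check v ∈ {∞, 2, 3, 5, 11, 17, 31, 37, 41}.
v=∞: 3997295 > 0 and 799459 > 0  ⇒  (a,b)_∞ = +1.
v=41: a=41^1·(≡12), b=41^-1·(≡6) mod 41; (12|41)=-1, (6|41)=-1; (−1)^{1·-1·20}·(-1)^-1·(-1)^1 = +1.
v=37: a=37^1·(≡32), b=37^1·(≡25) mod 37; (32|37)=-1, (25|37)=+1; (−1)^{1·1·18}·(-1)^1·(+1)^1 = -1.
v=17: a=17^9·(≡4), b=17^3·(≡12) mod 17; (4|17)=+1, (12|17)=-1; (−1)^{9·3·8}·(+1)^3·(-1)^9 = -1.
v=2: v_2(a)=-10, v_2(b)=-10; units ≡ 7, 3 (mod 8); ε·ε+αω+βω = 1·1+-10·1+-10·0 ≡ 1  ⇒  (a,b)_2 = -1.
v=11: a=11^-2·(≡4), b=11^-2·(≡1) mod 11; (4|11)=+1, (1|11)=+1; (−1)^{-2·-2·5}·(+1)^-2·(+1)^-2 = +1.
v=31: a=31^3·(≡8), b=31^1·(≡25) mod 31; (8|31)=+1, (25|31)=+1; (−1)^{3·1·15}·(+1)^1·(+1)^3 = -1.
v=5: a=5^5·(≡4), b=5^4·(≡4) mod 5; (4|5)=+1, (4|5)=+1; (−1)^{5·4·2}·(+1)^4·(+1)^5 = +1.
v=3: a=3^6·(≡2), b=3^4·(≡1) mod 3; (2|3)=-1, (1|3)=+1; (−1)^{6·4·1}·(-1)^4·(+1)^6 = +1.
|Ram(3997295, 799459)| = 4, even; anisotropic at {2, 17, 31, 37}.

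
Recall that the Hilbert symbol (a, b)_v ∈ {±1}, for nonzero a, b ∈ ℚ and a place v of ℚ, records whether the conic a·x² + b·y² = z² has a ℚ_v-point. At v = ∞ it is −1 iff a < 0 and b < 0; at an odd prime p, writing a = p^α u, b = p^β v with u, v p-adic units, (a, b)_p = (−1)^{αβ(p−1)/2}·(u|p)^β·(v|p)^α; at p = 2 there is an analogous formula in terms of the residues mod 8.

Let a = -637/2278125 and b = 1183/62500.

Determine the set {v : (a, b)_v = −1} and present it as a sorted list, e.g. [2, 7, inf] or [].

[2, 5, 7, 13]

Mod squares: a ≡ -65, b ≡ 7. Check v ∈ {∞, 2, 3, 5, 7, 13}.
v=∞: -65 < 0 and 7 > 0  ⇒  (a,b)_∞ = +1.
v=2: v_2(a)=0, v_2(b)=-2; units ≡ 7, 7 (mod 8); ε·ε+αω+βω = 1·1+0·0+-2·0 ≡ 1  ⇒  (a,b)_2 = -1.
v=5: a=5^-5·(≡2), b=5^-6·(≡2) mod 5; (2|5)=-1, (2|5)=-1; (−1)^{-5·-6·2}·(-1)^-6·(-1)^-5 = -1.
v=13: a=13^1·(≡11), b=13^2·(≡8) mod 13; (11|13)=-1, (8|13)=-1; (−1)^{1·2·6}·(-1)^2·(-1)^1 = -1.
v=7: a=7^2·(≡5), b=7^1·(≡2) mod 7; (5|7)=-1, (2|7)=+1; (−1)^{2·1·3}·(-1)^1·(+1)^2 = -1.
v=3: a=3^-6·(≡1), b=3^0·(≡1) mod 3; (1|3)=+1, (1|3)=+1; (−1)^{-6·0·1}·(+1)^0·(+1)^-6 = +1.
|Ram(-65, 7)| = 4, even; anisotropic at {2, 5, 7, 13}.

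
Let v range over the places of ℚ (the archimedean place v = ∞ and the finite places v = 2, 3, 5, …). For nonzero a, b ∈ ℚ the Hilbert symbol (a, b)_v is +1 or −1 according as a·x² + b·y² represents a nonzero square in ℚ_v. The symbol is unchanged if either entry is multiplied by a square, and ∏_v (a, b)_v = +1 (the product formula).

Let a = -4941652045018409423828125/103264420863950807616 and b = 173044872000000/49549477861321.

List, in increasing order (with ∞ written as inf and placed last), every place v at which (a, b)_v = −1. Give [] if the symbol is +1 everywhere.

Mod squares: a ≡ -5005, b ≡ 2002. Check v ∈ {∞, 2, 3, 5, 7, 11, 13, 17, 19, 31, 37, 41}.
v=37: a=37^0·(≡30), b=37^-2·(≡26) mod 37; (30|37)=+1, (26|37)=+1; (−1)^{0·-2·18}·(+1)^-2·(+1)^0 = +1.
v=31: a=31^0·(≡24), b=31^-2·(≡8) mod 31; (24|31)=-1, (8|31)=+1; (−1)^{0·-2·15}·(-1)^-2·(+1)^0 = +1.
v=∞: -5005 < 0 and 2002 > 0  ⇒  (a,b)_∞ = +1.
v=5: a=5^13·(≡4), b=5^6·(≡3) mod 5; (4|5)=+1, (3|5)=-1; (−1)^{13·6·2}·(+1)^6·(-1)^13 = -1.
v=11: a=11^3·(≡10), b=11^1·(≡6) mod 11; (10|11)=-1, (6|11)=-1; (−1)^{3·1·5}·(-1)^1·(-1)^3 = -1.
v=2: v_2(a)=-6, v_2(b)=9; units ≡ 3, 1 (mod 8); ε·ε+αω+βω = 1·0+-6·0+9·1 ≡ 1  ⇒  (a,b)_2 = -1.
v=17: a=17^0·(≡7), b=17^-2·(≡13) mod 17; (7|17)=-1, (13|17)=+1; (−1)^{0·-2·8}·(-1)^-2·(+1)^0 = +1.
v=3: a=3^-6·(≡2), b=3^2·(≡1) mod 3; (2|3)=-1, (1|3)=+1; (−1)^{-6·2·1}·(-1)^2·(+1)^-6 = +1.
v=19: a=19^-12·(≡1), b=19^-4·(≡4) mod 19; (1|19)=+1, (4|19)=+1; (−1)^{-12·-4·9}·(+1)^-4·(+1)^-12 = +1.
v=7: a=7^7·(≡5), b=7^5·(≡5) mod 7; (5|7)=-1, (5|7)=-1; (−1)^{7·5·3}·(-1)^5·(-1)^7 = -1.
v=41: a=41^2·(≡29), b=41^0·(≡11) mod 41; (29|41)=-1, (11|41)=-1; (−1)^{2·0·20}·(-1)^0·(-1)^2 = +1.
v=13: a=13^3·(≡2), b=13^1·(≡6) mod 13; (2|13)=-1, (6|13)=-1; (−1)^{3·1·6}·(-1)^1·(-1)^3 = +1.
Ram(-5005, 2002) = {2, 5, 7, 11}; no ℚ_2-point on the conic.

[2, 5, 7, 11]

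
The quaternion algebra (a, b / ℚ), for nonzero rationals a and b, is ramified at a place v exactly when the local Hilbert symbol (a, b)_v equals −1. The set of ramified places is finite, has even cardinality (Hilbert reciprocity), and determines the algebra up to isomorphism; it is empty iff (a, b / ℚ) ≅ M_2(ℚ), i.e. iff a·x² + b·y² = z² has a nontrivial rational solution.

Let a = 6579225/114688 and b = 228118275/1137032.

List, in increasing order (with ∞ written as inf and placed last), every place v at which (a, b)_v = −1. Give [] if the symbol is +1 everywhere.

[2, 7]

Mod squares: a ≡ 7, b ≡ 38. Check v ∈ {∞, 2, 3, 5, 7, 11, 13, 19, 29}.
v=2: v_2(a)=-14, v_2(b)=-3; units ≡ 7, 3 (mod 8); ε·ε+αω+βω = 1·1+-14·1+-3·0 ≡ 1  ⇒  (a,b)_2 = -1.
v=7: a=7^-1·(≡4), b=7^2·(≡6) mod 7; (4|7)=+1, (6|7)=-1; (−1)^{-1·2·3}·(+1)^2·(-1)^-1 = -1.
v=11: a=11^0·(≡2), b=11^2·(≡3) mod 11; (2|11)=-1, (3|11)=+1; (−1)^{0·2·5}·(-1)^2·(+1)^0 = +1.
v=5: a=5^2·(≡3), b=5^2·(≡3) mod 5; (3|5)=-1, (3|5)=-1; (−1)^{2·2·2}·(-1)^2·(-1)^2 = +1.
v=∞: 7 > 0 and 38 > 0  ⇒  (a,b)_∞ = +1.
v=13: a=13^0·(≡8), b=13^-2·(≡3) mod 13; (8|13)=-1, (3|13)=+1; (−1)^{0·-2·6}·(-1)^-2·(+1)^0 = +1.
v=19: a=19^2·(≡1), b=19^1·(≡2) mod 19; (1|19)=+1, (2|19)=-1; (−1)^{2·1·9}·(+1)^1·(-1)^2 = +1.
v=29: a=29^0·(≡9), b=29^-2·(≡20) mod 29; (9|29)=+1, (20|29)=+1; (−1)^{0·-2·14}·(+1)^-2·(+1)^0 = +1.
v=3: a=3^6·(≡1), b=3^4·(≡2) mod 3; (1|3)=+1, (2|3)=-1; (−1)^{6·4·1}·(+1)^4·(-1)^6 = +1.
Ram(7, 38) = {2, 7}; no ℚ_2-point on the conic.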